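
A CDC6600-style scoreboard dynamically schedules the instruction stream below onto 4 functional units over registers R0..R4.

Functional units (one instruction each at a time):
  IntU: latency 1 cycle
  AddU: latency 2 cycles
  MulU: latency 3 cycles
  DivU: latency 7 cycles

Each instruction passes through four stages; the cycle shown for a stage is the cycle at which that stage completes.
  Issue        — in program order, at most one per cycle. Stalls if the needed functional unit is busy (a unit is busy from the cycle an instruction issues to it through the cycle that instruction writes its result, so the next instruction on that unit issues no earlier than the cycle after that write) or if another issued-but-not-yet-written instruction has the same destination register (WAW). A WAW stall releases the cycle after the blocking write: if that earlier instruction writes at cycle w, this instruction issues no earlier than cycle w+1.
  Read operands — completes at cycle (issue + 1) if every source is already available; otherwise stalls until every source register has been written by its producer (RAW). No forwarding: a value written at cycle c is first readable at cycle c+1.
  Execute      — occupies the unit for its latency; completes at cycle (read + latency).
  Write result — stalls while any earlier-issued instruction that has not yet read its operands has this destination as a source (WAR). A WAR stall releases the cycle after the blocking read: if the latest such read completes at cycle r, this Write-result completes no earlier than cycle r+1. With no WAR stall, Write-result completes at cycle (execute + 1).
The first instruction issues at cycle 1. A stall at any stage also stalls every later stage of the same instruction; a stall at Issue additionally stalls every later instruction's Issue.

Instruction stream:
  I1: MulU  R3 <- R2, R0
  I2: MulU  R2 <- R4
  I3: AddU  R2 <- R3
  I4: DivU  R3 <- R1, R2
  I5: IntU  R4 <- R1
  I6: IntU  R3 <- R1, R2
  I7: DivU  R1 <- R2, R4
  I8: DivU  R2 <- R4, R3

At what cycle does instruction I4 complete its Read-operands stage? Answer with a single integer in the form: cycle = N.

cycle = 18

I1  is:1  ro:2  ex:5  wr:6
I2  is:7  ro:8  ex:11  wr:12  — struct: MulU busy until I1 writes@6
I3  is:13  ro:14  ex:16  wr:17  — WAW R2: wait I2 write@12
I4  is:14  ro:18  ex:25  wr:26  — RAW R2: wait I3 write@17
I5  is:15  ro:16  ex:17  wr:18
I6  is:27  ro:28  ex:29  wr:30  — WAW R3: wait I4 write@26
I7  is:28  ro:29  ex:36  wr:37
I8  is:38  ro:39  ex:46  wr:47  — struct: DivU busy until I7 writes@37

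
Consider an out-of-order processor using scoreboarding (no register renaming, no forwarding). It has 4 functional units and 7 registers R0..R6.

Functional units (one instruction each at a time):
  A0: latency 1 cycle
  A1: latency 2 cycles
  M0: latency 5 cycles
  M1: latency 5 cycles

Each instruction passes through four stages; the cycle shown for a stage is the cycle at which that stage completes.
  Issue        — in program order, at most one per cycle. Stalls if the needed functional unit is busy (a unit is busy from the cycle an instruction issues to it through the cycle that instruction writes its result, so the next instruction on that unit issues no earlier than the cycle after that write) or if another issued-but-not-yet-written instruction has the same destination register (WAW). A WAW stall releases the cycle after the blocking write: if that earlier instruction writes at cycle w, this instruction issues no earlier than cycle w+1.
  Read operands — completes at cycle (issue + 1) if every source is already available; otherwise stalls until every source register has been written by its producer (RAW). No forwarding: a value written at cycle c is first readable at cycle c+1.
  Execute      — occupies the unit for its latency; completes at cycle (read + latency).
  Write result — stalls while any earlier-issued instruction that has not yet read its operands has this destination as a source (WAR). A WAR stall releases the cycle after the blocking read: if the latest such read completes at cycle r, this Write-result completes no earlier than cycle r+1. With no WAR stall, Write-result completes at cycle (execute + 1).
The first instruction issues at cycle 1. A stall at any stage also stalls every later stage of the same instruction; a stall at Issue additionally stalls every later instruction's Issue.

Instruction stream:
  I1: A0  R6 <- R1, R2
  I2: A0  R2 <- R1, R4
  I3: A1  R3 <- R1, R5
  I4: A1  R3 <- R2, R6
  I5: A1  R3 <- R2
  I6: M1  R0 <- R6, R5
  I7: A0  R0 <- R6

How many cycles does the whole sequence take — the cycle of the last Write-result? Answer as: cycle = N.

cycle = 28

I1 -> (1, 2, 3, 4)
I2 -> (5, 6, 7, 8)  // struct: A0 busy until I1 writes@4
I3 -> (6, 7, 9, 10)
I4 -> (11, 12, 14, 15)  // struct: A1 busy until I3 writes@10
I5 -> (16, 17, 19, 20)  // struct: A1 busy until I4 writes@15
I6 -> (17, 18, 23, 24)
I7 -> (25, 26, 27, 28)  // WAW R0: wait I6 write@24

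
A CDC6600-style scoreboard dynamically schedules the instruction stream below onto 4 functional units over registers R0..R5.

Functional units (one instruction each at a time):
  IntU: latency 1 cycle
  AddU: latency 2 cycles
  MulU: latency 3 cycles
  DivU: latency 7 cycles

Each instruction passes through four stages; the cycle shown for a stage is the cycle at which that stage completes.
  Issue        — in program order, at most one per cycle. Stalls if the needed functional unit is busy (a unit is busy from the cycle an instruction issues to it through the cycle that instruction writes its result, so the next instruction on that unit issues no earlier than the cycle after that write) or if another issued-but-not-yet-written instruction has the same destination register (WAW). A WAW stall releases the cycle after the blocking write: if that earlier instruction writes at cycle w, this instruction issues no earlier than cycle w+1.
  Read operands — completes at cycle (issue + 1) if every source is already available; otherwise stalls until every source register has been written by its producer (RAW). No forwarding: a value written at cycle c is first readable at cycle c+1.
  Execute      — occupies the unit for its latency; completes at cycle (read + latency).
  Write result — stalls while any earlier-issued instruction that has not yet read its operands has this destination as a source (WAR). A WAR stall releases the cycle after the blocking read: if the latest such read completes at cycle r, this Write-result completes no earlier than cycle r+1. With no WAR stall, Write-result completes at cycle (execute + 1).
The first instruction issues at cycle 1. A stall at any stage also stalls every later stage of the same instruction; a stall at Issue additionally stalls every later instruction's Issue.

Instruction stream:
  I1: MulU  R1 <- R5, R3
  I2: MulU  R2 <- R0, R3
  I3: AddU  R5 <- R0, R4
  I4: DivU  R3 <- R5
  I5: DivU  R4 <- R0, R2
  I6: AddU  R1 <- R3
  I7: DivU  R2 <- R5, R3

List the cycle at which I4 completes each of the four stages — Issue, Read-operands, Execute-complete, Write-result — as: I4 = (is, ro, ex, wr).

c1: I1 dispatched to MulU
c2: I1 operands ready
c5: I1 complete
c6: R1←I1
c7: I2 dispatched to MulU
c8: I2 operands ready; I3 dispatched to AddU
c9: I3 operands ready; I4 dispatched to DivU
c11: I2 complete; I3 complete
c12: R2←I2; R5←I3
c13: I4 operands ready
c20: I4 complete
c21: R3←I4
c22: I5 dispatched to DivU
c23: I5 operands ready; I6 dispatched to AddU
c24: I6 operands ready
c26: I6 complete
c27: R1←I6
c30: I5 complete
c31: R4←I5
c32: I7 dispatched to DivU
c33: I7 operands ready
c40: I7 complete
c41: R2←I7

I4 = (9, 13, 20, 21)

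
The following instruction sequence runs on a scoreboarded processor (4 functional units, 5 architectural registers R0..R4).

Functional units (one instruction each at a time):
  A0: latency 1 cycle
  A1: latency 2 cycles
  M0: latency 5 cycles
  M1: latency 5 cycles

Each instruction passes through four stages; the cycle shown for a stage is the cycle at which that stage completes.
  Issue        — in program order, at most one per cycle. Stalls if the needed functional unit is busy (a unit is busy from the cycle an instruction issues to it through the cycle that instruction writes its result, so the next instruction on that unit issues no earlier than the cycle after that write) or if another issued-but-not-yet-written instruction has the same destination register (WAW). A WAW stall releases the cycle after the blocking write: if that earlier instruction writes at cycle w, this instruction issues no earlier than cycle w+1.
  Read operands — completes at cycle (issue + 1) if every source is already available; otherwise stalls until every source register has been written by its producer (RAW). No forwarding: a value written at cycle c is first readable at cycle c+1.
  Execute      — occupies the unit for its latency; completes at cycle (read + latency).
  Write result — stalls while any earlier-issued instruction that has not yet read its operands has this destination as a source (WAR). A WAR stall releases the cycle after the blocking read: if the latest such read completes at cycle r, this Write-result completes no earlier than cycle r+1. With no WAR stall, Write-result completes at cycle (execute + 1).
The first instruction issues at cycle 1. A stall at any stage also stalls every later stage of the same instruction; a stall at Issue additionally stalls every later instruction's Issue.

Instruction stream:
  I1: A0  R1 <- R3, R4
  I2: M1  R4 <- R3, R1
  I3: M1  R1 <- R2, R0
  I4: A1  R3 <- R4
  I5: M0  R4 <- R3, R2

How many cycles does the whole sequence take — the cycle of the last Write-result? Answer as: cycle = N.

cycle = 24

I1  is:1  ro:2  ex:3  wr:4
I2  is:2  ro:5  ex:10  wr:11  — RAW R1: wait I1 write@4
I3  is:12  ro:13  ex:18  wr:19  — struct: M1 busy until I2 writes@11
I4  is:13  ro:14  ex:16  wr:17
I5  is:14  ro:18  ex:23  wr:24  — RAW R3: wait I4 write@17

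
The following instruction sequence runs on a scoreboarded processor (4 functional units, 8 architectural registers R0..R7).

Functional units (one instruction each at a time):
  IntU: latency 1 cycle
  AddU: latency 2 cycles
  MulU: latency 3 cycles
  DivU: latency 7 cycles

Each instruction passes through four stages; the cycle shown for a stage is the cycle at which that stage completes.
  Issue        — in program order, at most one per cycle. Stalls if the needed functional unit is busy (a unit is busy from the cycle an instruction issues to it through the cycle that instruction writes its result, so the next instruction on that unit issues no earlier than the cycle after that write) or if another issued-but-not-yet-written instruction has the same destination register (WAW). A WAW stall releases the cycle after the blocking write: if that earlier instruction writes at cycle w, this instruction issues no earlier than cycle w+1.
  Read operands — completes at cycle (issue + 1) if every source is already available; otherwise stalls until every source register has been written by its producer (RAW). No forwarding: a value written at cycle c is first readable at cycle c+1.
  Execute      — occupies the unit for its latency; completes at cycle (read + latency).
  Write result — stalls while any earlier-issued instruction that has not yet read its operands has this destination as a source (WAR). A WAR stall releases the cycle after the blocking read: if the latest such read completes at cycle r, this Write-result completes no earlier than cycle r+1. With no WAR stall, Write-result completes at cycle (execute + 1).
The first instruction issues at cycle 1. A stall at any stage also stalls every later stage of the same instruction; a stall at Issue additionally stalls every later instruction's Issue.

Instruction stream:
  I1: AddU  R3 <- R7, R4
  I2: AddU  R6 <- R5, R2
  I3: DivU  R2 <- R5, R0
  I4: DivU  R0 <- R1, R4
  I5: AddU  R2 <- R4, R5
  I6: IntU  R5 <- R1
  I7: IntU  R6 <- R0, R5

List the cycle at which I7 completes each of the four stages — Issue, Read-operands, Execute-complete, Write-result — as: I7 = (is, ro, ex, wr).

[1] I1 issues→AddU
[2] I1 reads
[4] I1 exec-done
[5] I1 writes R3
[6] I2 issues→AddU
[7] I2 reads · I3 issues→DivU
[8] I3 reads
[9] I2 exec-done
[10] I2 writes R6
[15] I3 exec-done
[16] I3 writes R2
[17] I4 issues→DivU
[18] I4 reads · I5 issues→AddU
[19] I5 reads · I6 issues→IntU
[20] I6 reads
[21] I5 exec-done · I6 exec-done
[22] I5 writes R2 · I6 writes R5
[23] I7 issues→IntU
[25] I4 exec-done
[26] I4 writes R0
[27] I7 reads
[28] I7 exec-done
[29] I7 writes R6

I7 = (23, 27, 28, 29)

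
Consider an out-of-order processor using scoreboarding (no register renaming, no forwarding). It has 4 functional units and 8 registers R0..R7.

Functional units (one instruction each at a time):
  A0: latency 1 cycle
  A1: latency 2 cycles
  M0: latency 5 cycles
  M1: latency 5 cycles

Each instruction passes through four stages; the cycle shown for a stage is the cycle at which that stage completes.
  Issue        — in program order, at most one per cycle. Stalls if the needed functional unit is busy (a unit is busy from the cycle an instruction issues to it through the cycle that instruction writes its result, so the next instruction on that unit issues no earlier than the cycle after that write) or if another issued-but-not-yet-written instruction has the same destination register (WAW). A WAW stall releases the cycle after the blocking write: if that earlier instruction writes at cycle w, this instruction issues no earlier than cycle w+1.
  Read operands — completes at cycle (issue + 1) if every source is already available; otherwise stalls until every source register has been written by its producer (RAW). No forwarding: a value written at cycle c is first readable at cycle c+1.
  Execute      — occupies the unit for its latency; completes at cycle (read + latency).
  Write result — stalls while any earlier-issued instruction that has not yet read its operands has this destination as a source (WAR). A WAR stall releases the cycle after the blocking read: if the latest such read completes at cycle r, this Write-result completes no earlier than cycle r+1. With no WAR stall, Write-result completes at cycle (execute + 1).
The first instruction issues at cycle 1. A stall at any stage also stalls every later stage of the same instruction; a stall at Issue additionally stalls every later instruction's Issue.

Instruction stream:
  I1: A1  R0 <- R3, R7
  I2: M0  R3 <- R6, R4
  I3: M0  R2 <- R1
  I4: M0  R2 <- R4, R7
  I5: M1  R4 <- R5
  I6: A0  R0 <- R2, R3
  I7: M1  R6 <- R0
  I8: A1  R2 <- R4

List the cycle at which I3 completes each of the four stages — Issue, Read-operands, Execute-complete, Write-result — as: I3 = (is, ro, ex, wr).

I3 = (10, 11, 16, 17)

cycle 1: I1 issues→A1
cycle 2: I1 reads; I2 issues→M0
cycle 3: I2 reads
cycle 4: I1 exec-done
cycle 5: I1 writes R0
cycle 8: I2 exec-done
cycle 9: I2 writes R3
cycle 10: I3 issues→M0
cycle 11: I3 reads
cycle 16: I3 exec-done
cycle 17: I3 writes R2
cycle 18: I4 issues→M0
cycle 19: I4 reads; I5 issues→M1
cycle 20: I5 reads; I6 issues→A0
cycle 24: I4 exec-done
cycle 25: I4 writes R2; I5 exec-done
cycle 26: I5 writes R4; I6 reads
cycle 27: I6 exec-done; I7 issues→M1
cycle 28: I6 writes R0; I8 issues→A1
cycle 29: I7 reads; I8 reads
cycle 31: I8 exec-done
cycle 32: I8 writes R2
cycle 34: I7 exec-done
cycle 35: I7 writes R6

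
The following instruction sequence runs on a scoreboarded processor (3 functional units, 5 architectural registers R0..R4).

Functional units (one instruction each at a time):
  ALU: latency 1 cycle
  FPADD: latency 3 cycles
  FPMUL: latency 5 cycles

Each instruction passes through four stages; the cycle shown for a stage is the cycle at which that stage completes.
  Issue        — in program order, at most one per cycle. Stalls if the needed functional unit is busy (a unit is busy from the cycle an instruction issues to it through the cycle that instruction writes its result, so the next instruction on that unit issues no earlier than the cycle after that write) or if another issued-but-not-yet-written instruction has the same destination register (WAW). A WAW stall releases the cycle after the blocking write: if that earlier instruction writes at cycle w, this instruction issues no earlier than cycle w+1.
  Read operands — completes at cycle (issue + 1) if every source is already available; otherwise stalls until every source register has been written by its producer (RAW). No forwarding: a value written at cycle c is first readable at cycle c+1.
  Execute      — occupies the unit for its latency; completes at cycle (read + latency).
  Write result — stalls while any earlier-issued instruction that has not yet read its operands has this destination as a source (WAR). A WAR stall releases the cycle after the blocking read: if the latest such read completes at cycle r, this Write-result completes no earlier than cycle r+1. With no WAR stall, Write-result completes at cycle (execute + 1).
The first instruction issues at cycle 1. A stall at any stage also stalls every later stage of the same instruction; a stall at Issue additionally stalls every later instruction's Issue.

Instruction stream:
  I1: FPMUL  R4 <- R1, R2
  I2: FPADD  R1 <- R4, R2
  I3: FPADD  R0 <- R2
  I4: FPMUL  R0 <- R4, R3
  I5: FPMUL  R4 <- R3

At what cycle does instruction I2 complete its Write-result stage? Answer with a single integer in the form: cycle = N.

cycle = 13

cycle 1: I1 issues→FPMUL
cycle 2: I1 reads; I2 issues→FPADD
cycle 7: I1 exec-done
cycle 8: I1 writes R4
cycle 9: I2 reads
cycle 12: I2 exec-done
cycle 13: I2 writes R1
cycle 14: I3 issues→FPADD
cycle 15: I3 reads
cycle 18: I3 exec-done
cycle 19: I3 writes R0
cycle 20: I4 issues→FPMUL
cycle 21: I4 reads
cycle 26: I4 exec-done
cycle 27: I4 writes R0
cycle 28: I5 issues→FPMUL
cycle 29: I5 reads
cycle 34: I5 exec-done
cycle 35: I5 writes R4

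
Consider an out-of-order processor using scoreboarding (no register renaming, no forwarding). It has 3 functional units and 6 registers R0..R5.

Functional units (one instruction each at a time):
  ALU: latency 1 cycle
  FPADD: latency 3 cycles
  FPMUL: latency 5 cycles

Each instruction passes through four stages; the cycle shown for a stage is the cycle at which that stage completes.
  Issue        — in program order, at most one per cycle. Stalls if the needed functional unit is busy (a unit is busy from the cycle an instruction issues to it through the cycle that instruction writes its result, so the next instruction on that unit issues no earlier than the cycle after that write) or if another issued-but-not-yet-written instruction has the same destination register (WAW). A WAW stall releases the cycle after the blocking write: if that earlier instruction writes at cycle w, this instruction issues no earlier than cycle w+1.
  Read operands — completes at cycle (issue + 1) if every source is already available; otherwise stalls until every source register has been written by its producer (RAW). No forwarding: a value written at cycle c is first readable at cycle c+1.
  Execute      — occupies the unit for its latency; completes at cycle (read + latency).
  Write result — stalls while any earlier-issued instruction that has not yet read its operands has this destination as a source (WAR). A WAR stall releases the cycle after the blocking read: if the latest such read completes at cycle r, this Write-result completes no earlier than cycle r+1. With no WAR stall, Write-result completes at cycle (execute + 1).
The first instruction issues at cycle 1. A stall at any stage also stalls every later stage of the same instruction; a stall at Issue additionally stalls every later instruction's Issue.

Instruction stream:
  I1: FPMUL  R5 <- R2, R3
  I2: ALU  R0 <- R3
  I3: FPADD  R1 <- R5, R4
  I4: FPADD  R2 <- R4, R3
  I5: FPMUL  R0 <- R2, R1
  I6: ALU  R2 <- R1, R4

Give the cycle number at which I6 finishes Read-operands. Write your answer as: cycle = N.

I1: IS=1 RO=2 EX=7 WR=8
I2: IS=2 RO=3 EX=4 WR=5
I3: IS=3 RO=9 EX=12 WR=13  [RAW R5: wait I1 write@8]
I4: IS=14 RO=15 EX=18 WR=19  [struct: FPADD busy until I3 writes@13]
I5: IS=15 RO=20 EX=25 WR=26  [RAW R2: wait I4 write@19]
I6: IS=20 RO=21 EX=22 WR=23  [WAW R2: wait I4 write@19]

cycle = 21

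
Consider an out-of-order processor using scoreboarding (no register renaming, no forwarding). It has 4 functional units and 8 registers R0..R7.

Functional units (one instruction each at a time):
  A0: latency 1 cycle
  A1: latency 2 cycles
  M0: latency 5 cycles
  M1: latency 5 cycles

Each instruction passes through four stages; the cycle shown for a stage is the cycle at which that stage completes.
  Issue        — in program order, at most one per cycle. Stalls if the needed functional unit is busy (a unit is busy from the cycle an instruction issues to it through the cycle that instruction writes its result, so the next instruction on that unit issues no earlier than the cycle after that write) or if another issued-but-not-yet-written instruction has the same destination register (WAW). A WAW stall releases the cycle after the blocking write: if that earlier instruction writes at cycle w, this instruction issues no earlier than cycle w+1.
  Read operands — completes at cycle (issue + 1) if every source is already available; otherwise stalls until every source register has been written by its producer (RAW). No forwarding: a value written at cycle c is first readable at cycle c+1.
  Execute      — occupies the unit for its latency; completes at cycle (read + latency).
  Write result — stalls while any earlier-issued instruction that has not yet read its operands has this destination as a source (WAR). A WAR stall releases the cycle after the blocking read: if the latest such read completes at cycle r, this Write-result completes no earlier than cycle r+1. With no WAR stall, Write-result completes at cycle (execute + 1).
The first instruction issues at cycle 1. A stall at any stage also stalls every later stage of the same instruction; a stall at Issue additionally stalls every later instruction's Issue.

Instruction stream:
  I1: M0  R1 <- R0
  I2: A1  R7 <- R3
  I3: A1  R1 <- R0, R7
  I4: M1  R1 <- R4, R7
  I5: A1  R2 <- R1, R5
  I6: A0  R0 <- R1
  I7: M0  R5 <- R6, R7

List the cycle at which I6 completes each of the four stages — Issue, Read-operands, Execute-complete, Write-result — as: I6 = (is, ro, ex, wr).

[1] I1 issues→M0
[2] I1 reads | I2 issues→A1
[3] I2 reads
[5] I2 exec-done
[6] I2 writes R7
[7] I1 exec-done
[8] I1 writes R1
[9] I3 issues→A1
[10] I3 reads
[12] I3 exec-done
[13] I3 writes R1
[14] I4 issues→M1
[15] I4 reads | I5 issues→A1
[16] I6 issues→A0
[17] I7 issues→M0
[18] I7 reads
[20] I4 exec-done
[21] I4 writes R1
[22] I5 reads | I6 reads
[23] I6 exec-done | I7 exec-done
[24] I5 exec-done | I6 writes R0 | I7 writes R5
[25] I5 writes R2

I6 = (16, 22, 23, 24)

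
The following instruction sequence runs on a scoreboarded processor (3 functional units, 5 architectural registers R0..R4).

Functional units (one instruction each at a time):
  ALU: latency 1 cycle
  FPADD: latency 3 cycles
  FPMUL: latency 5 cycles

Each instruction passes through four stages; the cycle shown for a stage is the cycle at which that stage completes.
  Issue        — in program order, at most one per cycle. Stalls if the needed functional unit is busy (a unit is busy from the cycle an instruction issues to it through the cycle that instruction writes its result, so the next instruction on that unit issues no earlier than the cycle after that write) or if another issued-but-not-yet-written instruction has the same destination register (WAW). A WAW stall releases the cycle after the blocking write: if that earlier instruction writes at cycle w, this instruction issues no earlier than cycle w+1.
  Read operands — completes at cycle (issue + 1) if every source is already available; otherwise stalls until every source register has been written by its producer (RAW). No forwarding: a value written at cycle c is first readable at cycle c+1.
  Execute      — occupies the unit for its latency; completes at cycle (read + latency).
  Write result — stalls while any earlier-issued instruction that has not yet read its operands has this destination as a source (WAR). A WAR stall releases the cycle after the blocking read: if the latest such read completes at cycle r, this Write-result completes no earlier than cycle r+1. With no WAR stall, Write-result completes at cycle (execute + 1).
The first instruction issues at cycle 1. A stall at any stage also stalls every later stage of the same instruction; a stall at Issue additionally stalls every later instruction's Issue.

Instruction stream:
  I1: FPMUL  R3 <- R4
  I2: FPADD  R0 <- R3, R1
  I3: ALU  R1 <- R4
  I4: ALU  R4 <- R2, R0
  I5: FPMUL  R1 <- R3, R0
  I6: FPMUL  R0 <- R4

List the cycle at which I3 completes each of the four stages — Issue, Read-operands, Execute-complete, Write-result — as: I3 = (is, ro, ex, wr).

[1] I1 dispatched to FPMUL
[2] I1 operands ready; I2 dispatched to FPADD
[3] I3 dispatched to ALU
[4] I3 operands ready
[5] I3 complete
[7] I1 complete
[8] R3←I1
[9] I2 operands ready
[10] R1←I3
[11] I4 dispatched to ALU
[12] I2 complete; I5 dispatched to FPMUL
[13] R0←I2
[14] I4 operands ready; I5 operands ready
[15] I4 complete
[16] R4←I4
[19] I5 complete
[20] R1←I5
[21] I6 dispatched to FPMUL
[22] I6 operands ready
[27] I6 complete
[28] R0←I6

I3 = (3, 4, 5, 10)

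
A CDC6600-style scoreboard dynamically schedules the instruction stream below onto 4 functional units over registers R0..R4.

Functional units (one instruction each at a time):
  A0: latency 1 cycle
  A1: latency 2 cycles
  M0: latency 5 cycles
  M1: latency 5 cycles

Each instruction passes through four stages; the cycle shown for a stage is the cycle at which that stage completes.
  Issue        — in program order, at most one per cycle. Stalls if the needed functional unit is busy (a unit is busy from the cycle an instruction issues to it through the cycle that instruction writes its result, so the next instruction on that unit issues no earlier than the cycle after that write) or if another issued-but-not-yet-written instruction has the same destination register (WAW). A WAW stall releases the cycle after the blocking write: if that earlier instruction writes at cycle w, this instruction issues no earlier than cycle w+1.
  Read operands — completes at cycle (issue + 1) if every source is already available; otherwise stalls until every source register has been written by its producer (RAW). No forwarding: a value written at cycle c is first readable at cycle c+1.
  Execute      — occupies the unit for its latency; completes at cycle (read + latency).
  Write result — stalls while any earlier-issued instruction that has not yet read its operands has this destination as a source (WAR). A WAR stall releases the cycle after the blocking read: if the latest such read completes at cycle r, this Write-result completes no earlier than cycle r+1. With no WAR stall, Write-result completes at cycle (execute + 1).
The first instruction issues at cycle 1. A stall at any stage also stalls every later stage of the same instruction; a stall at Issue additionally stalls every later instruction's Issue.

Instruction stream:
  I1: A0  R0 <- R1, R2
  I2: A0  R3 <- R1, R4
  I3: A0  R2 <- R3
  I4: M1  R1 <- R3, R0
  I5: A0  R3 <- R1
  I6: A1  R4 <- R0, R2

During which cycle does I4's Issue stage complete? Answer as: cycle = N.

cycle = 10

I1 -> (1, 2, 3, 4)
I2 -> (5, 6, 7, 8)  // struct: A0 busy until I1 writes@4
I3 -> (9, 10, 11, 12)  // struct: A0 busy until I2 writes@8
I4 -> (10, 11, 16, 17)
I5 -> (13, 18, 19, 20)  // struct: A0 busy until I3 writes@12, RAW R1: wait I4 write@17
I6 -> (14, 15, 17, 18)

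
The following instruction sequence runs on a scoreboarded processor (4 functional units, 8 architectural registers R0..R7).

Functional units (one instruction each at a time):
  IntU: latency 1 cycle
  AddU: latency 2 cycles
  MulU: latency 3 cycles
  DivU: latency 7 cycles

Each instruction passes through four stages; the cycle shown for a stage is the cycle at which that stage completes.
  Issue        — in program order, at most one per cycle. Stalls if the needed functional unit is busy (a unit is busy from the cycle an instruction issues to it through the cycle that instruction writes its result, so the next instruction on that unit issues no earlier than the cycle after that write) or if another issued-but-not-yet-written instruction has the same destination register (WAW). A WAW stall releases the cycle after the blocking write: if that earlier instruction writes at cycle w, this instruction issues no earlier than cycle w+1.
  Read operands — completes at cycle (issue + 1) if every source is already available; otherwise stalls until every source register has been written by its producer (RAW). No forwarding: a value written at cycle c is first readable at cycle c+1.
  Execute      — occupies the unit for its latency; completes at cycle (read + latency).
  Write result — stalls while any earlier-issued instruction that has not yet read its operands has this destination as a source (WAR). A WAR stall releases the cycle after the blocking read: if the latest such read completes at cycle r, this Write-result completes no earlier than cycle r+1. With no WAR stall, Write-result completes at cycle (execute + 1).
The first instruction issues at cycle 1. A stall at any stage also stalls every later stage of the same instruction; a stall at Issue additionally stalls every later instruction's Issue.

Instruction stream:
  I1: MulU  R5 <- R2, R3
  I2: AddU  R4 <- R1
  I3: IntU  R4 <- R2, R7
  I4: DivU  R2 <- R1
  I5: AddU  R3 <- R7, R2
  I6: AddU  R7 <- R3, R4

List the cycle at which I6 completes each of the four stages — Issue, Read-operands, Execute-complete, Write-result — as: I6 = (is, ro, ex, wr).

t=1  I1 dispatched to MulU
t=2  I1 operands ready | I2 dispatched to AddU
t=3  I2 operands ready
t=5  I1 complete | I2 complete
t=6  R5←I1 | R4←I2
t=7  I3 dispatched to IntU
t=8  I3 operands ready | I4 dispatched to DivU
t=9  I3 complete | I4 operands ready | I5 dispatched to AddU
t=10  R4←I3
t=16  I4 complete
t=17  R2←I4
t=18  I5 operands ready
t=20  I5 complete
t=21  R3←I5
t=22  I6 dispatched to AddU
t=23  I6 operands ready
t=25  I6 complete
t=26  R7←I6

I6 = (22, 23, 25, 26)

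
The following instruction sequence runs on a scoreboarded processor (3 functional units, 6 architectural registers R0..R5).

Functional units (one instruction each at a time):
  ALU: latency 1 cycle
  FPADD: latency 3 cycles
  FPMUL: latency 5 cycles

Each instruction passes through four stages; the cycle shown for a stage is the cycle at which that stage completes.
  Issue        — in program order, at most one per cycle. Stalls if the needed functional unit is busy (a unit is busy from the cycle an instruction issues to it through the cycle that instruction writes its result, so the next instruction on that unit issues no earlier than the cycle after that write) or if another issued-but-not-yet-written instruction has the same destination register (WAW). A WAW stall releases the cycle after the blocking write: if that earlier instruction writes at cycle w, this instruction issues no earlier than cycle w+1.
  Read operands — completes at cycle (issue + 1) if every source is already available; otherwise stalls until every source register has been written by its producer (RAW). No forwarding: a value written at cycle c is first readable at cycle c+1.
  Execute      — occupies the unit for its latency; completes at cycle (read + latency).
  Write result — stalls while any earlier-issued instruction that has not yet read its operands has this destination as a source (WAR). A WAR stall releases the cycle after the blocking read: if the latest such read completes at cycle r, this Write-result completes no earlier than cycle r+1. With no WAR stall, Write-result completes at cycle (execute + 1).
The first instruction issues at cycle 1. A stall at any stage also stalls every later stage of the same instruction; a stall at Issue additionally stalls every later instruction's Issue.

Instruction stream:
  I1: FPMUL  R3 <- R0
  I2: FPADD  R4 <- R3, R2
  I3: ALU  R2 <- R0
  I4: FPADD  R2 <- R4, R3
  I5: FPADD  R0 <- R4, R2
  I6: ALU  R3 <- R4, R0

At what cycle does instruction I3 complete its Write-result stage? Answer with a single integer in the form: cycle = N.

cycle = 10

c1: I1→FPMUL
c2: I1 RO | I2→FPADD
c3: I3→ALU
c4: I3 RO
c5: I3 EX
c7: I1 EX
c8: I1 WR R3
c9: I2 RO
c10: I3 WR R2
c12: I2 EX
c13: I2 WR R4
c14: I4→FPADD
c15: I4 RO
c18: I4 EX
c19: I4 WR R2
c20: I5→FPADD
c21: I5 RO | I6→ALU
c24: I5 EX
c25: I5 WR R0
c26: I6 RO
c27: I6 EX
c28: I6 WR R3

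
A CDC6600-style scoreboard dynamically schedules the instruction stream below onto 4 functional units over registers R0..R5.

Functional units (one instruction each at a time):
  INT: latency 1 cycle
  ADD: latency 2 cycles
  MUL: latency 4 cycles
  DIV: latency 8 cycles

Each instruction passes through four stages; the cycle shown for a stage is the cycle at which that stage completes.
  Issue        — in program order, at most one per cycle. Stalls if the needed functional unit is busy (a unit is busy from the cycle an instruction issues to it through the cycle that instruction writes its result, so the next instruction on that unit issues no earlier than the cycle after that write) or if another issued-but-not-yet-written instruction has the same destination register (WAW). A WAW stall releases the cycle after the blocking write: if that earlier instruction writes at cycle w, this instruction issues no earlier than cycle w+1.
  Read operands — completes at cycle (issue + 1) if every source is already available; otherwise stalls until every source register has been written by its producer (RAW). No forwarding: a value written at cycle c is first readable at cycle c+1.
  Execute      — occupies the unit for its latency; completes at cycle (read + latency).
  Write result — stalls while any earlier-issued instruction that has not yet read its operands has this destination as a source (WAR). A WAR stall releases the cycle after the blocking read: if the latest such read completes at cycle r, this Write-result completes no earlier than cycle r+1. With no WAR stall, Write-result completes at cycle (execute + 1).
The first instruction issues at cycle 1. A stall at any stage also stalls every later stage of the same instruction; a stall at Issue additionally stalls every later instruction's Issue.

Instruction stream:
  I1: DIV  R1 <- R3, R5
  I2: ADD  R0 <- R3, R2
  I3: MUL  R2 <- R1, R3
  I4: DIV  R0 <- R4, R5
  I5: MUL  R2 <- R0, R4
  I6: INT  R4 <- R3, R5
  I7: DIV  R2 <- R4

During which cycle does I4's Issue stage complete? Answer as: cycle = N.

c1: I1→DIV
c2: I1 RO | I2→ADD
c3: I2 RO | I3→MUL
c5: I2 EX
c6: I2 WR R0
c10: I1 EX
c11: I1 WR R1
c12: I3 RO | I4→DIV
c13: I4 RO
c16: I3 EX
c17: I3 WR R2
c18: I5→MUL
c19: I6→INT
c20: I6 RO
c21: I4 EX | I6 EX
c22: I4 WR R0
c23: I5 RO
c24: I6 WR R4
c27: I5 EX
c28: I5 WR R2
c29: I7→DIV
c30: I7 RO
c38: I7 EX
c39: I7 WR R2

cycle = 12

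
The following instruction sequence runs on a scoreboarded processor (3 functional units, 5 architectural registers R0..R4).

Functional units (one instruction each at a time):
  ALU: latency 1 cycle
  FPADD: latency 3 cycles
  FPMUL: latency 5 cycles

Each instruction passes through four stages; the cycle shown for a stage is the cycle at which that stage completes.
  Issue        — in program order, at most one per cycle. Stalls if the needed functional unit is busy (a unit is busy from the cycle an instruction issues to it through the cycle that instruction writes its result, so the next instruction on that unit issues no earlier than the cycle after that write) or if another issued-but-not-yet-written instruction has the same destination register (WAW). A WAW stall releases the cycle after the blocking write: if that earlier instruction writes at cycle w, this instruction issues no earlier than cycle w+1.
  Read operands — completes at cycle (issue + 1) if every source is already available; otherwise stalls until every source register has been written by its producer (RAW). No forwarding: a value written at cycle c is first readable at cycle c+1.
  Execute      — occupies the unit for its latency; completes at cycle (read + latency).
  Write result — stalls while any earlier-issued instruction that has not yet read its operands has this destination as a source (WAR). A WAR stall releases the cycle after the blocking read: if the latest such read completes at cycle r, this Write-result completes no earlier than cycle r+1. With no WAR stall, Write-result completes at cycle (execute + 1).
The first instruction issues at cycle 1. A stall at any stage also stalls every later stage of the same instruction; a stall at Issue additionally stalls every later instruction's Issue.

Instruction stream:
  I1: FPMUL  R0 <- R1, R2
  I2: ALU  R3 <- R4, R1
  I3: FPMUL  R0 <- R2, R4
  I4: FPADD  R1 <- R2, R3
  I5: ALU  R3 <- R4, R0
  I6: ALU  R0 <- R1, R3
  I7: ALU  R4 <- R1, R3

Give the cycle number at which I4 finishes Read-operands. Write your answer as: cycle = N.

cycle = 11

I1 -> (1, 2, 7, 8)
I2 -> (2, 3, 4, 5)
I3 -> (9, 10, 15, 16)  // struct: FPMUL busy until I1 writes@8
I4 -> (10, 11, 14, 15)
I5 -> (11, 17, 18, 19)  // RAW R0: wait I3 write@16
I6 -> (20, 21, 22, 23)  // struct: ALU busy until I5 writes@19
I7 -> (24, 25, 26, 27)  // struct: ALU busy until I6 writes@23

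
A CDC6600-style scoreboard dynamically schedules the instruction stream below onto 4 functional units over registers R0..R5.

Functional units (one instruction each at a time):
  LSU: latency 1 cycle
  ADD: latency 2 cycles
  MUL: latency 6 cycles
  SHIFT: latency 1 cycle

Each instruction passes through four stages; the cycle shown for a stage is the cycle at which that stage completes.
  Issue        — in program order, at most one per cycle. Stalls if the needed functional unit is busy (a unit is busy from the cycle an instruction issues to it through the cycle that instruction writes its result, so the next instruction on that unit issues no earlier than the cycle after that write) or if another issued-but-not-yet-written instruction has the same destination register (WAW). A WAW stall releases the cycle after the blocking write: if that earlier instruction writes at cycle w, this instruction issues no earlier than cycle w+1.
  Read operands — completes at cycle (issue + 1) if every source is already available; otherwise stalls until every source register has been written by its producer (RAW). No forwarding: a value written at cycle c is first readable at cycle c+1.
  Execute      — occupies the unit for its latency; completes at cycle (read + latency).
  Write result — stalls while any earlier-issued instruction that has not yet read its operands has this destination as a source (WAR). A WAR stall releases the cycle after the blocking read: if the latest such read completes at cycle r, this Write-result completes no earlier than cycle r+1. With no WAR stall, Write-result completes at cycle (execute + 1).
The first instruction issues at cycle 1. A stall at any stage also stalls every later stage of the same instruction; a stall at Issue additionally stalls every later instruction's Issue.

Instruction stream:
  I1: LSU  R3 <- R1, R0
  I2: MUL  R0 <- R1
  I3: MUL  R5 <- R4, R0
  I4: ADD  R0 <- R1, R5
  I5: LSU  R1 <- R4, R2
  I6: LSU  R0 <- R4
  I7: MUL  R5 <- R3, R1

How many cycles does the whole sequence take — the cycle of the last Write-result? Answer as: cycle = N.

c1: I1 dispatched to LSU
c2: I1 operands ready | I2 dispatched to MUL
c3: I1 complete | I2 operands ready
c4: R3←I1
c9: I2 complete
c10: R0←I2
c11: I3 dispatched to MUL
c12: I3 operands ready | I4 dispatched to ADD
c13: I5 dispatched to LSU
c14: I5 operands ready
c15: I5 complete
c18: I3 complete
c19: R5←I3
c20: I4 operands ready
c21: R1←I5
c22: I4 complete
c23: R0←I4
c24: I6 dispatched to LSU
c25: I6 operands ready | I7 dispatched to MUL
c26: I6 complete | I7 operands ready
c27: R0←I6
c32: I7 complete
c33: R5←I7

cycle = 33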